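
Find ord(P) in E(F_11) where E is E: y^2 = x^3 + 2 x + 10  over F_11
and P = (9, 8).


Compute successive multiples of P until we hit O:
  1P = (9, 8)
  2P = (7, 2)
  3P = (4, 7)
  4P = (2, 0)
  5P = (4, 4)
  6P = (7, 9)
  7P = (9, 3)
  8P = O

ord(P) = 8


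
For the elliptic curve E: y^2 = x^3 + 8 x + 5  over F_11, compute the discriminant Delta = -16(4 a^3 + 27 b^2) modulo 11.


4 a^3 + 27 b^2 = 4*8^3 + 27*5^2 = 2048 + 675 = 2723
Delta = -16 * (2723) = -43568
Delta mod 11 = 3

Delta = 3 (mod 11)


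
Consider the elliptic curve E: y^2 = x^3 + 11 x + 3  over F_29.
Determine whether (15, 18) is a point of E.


Check whether y^2 = x^3 + 11 x + 3 (mod 29) for (x, y) = (15, 18).
LHS: y^2 = 18^2 mod 29 = 5
RHS: x^3 + 11 x + 3 = 15^3 + 11*15 + 3 mod 29 = 5
LHS = RHS

Yes, on the curve


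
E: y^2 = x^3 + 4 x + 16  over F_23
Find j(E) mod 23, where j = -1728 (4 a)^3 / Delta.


Delta = -16(4 a^3 + 27 b^2) mod 23 = 13
-1728 * (4 a)^3 = -1728 * (4*4)^3 mod 23 = 17
j = 17 * 13^(-1) mod 23 = 19

j = 19 (mod 23)


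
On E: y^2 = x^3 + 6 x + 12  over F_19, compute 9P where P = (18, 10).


k = 9 = 1001_2 (binary, LSB first: 1001)
Double-and-add from P = (18, 10):
  bit 0 = 1: acc = O + (18, 10) = (18, 10)
  bit 1 = 0: acc unchanged = (18, 10)
  bit 2 = 0: acc unchanged = (18, 10)
  bit 3 = 1: acc = (18, 10) + (12, 11) = (17, 12)

9P = (17, 12)


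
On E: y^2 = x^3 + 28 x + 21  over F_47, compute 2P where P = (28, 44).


Doubling: s = (3 x1^2 + a) / (2 y1)
s = (3*28^2 + 28) / (2*44) mod 47 = 42
x3 = s^2 - 2 x1 mod 47 = 42^2 - 2*28 = 16
y3 = s (x1 - x3) - y1 mod 47 = 42 * (28 - 16) - 44 = 37

2P = (16, 37)


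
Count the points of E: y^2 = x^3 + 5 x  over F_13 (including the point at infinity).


For each x in F_13, count y with y^2 = x^3 + 5 x + 0 mod 13:
  x = 0: RHS = 0, y in [0]  -> 1 point(s)
  x = 3: RHS = 3, y in [4, 9]  -> 2 point(s)
  x = 6: RHS = 12, y in [5, 8]  -> 2 point(s)
  x = 7: RHS = 1, y in [1, 12]  -> 2 point(s)
  x = 10: RHS = 10, y in [6, 7]  -> 2 point(s)
Affine points: 9. Add the point at infinity: total = 10.

#E(F_13) = 10


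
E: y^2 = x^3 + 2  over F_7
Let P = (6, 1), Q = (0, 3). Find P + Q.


P != Q, so use the chord formula.
s = (y2 - y1) / (x2 - x1) = (2) / (1) mod 7 = 2
x3 = s^2 - x1 - x2 mod 7 = 2^2 - 6 - 0 = 5
y3 = s (x1 - x3) - y1 mod 7 = 2 * (6 - 5) - 1 = 1

P + Q = (5, 1)


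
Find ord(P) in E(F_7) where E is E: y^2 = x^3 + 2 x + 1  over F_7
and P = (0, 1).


Compute successive multiples of P until we hit O:
  1P = (0, 1)
  2P = (1, 5)
  3P = (1, 2)
  4P = (0, 6)
  5P = O

ord(P) = 5


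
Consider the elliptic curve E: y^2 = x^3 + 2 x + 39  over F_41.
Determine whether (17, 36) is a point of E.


Check whether y^2 = x^3 + 2 x + 39 (mod 41) for (x, y) = (17, 36).
LHS: y^2 = 36^2 mod 41 = 25
RHS: x^3 + 2 x + 39 = 17^3 + 2*17 + 39 mod 41 = 25
LHS = RHS

Yes, on the curve


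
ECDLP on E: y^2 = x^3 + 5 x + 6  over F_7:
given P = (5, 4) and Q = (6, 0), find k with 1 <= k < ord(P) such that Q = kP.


Enumerate multiples of P until we hit Q = (6, 0):
  1P = (5, 4)
  2P = (6, 0)
Match found at i = 2.

k = 2


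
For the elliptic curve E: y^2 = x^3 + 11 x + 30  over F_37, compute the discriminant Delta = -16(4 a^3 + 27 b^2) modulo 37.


4 a^3 + 27 b^2 = 4*11^3 + 27*30^2 = 5324 + 24300 = 29624
Delta = -16 * (29624) = -473984
Delta mod 37 = 23

Delta = 23 (mod 37)


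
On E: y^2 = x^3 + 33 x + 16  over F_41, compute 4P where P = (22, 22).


k = 4 = 100_2 (binary, LSB first: 001)
Double-and-add from P = (22, 22):
  bit 0 = 0: acc unchanged = O
  bit 1 = 0: acc unchanged = O
  bit 2 = 1: acc = O + (31, 30) = (31, 30)

4P = (31, 30)


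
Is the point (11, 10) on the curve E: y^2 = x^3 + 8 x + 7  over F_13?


Check whether y^2 = x^3 + 8 x + 7 (mod 13) for (x, y) = (11, 10).
LHS: y^2 = 10^2 mod 13 = 9
RHS: x^3 + 8 x + 7 = 11^3 + 8*11 + 7 mod 13 = 9
LHS = RHS

Yes, on the curve


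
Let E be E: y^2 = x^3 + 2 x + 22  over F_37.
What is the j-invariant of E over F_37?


Delta = -16(4 a^3 + 27 b^2) mod 37 = 5
-1728 * (4 a)^3 = -1728 * (4*2)^3 mod 37 = 8
j = 8 * 5^(-1) mod 37 = 9

j = 9 (mod 37)


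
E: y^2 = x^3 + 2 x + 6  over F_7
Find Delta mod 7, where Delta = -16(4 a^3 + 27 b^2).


4 a^3 + 27 b^2 = 4*2^3 + 27*6^2 = 32 + 972 = 1004
Delta = -16 * (1004) = -16064
Delta mod 7 = 1

Delta = 1 (mod 7)


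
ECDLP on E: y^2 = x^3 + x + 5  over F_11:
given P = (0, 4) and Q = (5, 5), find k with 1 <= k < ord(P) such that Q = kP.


Enumerate multiples of P until we hit Q = (5, 5):
  1P = (0, 4)
  2P = (5, 5)
Match found at i = 2.

k = 2


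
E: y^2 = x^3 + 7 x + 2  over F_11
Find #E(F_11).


For each x in F_11, count y with y^2 = x^3 + 7 x + 2 mod 11:
  x = 7: RHS = 9, y in [3, 8]  -> 2 point(s)
  x = 8: RHS = 9, y in [3, 8]  -> 2 point(s)
  x = 10: RHS = 5, y in [4, 7]  -> 2 point(s)
Affine points: 6. Add the point at infinity: total = 7.

#E(F_11) = 7


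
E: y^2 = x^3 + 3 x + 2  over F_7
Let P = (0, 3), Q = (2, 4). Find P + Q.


P != Q, so use the chord formula.
s = (y2 - y1) / (x2 - x1) = (1) / (2) mod 7 = 4
x3 = s^2 - x1 - x2 mod 7 = 4^2 - 0 - 2 = 0
y3 = s (x1 - x3) - y1 mod 7 = 4 * (0 - 0) - 3 = 4

P + Q = (0, 4)


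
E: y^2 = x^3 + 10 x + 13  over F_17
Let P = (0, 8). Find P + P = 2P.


Doubling: s = (3 x1^2 + a) / (2 y1)
s = (3*0^2 + 10) / (2*8) mod 17 = 7
x3 = s^2 - 2 x1 mod 17 = 7^2 - 2*0 = 15
y3 = s (x1 - x3) - y1 mod 17 = 7 * (0 - 15) - 8 = 6

2P = (15, 6)


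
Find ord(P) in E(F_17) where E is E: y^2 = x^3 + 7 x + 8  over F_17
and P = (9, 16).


Compute successive multiples of P until we hit O:
  1P = (9, 16)
  2P = (1, 4)
  3P = (5, 7)
  4P = (7, 14)
  5P = (2, 8)
  6P = (8, 7)
  7P = (13, 16)
  8P = (12, 1)
  ... (continuing to 22P)
  22P = O

ord(P) = 22


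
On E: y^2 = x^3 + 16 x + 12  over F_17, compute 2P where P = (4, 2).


Doubling: s = (3 x1^2 + a) / (2 y1)
s = (3*4^2 + 16) / (2*2) mod 17 = 16
x3 = s^2 - 2 x1 mod 17 = 16^2 - 2*4 = 10
y3 = s (x1 - x3) - y1 mod 17 = 16 * (4 - 10) - 2 = 4

2P = (10, 4)


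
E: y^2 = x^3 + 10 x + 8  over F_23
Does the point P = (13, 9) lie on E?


Check whether y^2 = x^3 + 10 x + 8 (mod 23) for (x, y) = (13, 9).
LHS: y^2 = 9^2 mod 23 = 12
RHS: x^3 + 10 x + 8 = 13^3 + 10*13 + 8 mod 23 = 12
LHS = RHS

Yes, on the curve


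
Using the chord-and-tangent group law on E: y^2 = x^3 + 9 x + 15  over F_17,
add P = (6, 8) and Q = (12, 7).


P != Q, so use the chord formula.
s = (y2 - y1) / (x2 - x1) = (16) / (6) mod 17 = 14
x3 = s^2 - x1 - x2 mod 17 = 14^2 - 6 - 12 = 8
y3 = s (x1 - x3) - y1 mod 17 = 14 * (6 - 8) - 8 = 15

P + Q = (8, 15)


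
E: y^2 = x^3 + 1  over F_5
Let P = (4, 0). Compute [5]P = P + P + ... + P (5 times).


k = 5 = 101_2 (binary, LSB first: 101)
Double-and-add from P = (4, 0):
  bit 0 = 1: acc = O + (4, 0) = (4, 0)
  bit 1 = 0: acc unchanged = (4, 0)
  bit 2 = 1: acc = (4, 0) + O = (4, 0)

5P = (4, 0)


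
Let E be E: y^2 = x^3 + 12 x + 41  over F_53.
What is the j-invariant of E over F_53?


Delta = -16(4 a^3 + 27 b^2) mod 53 = 33
-1728 * (4 a)^3 = -1728 * (4*12)^3 mod 53 = 25
j = 25 * 33^(-1) mod 53 = 12

j = 12 (mod 53)


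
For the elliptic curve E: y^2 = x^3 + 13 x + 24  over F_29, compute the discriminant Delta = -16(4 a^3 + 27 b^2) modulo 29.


4 a^3 + 27 b^2 = 4*13^3 + 27*24^2 = 8788 + 15552 = 24340
Delta = -16 * (24340) = -389440
Delta mod 29 = 1

Delta = 1 (mod 29)


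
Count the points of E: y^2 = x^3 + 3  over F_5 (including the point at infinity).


For each x in F_5, count y with y^2 = x^3 + 0 x + 3 mod 5:
  x = 1: RHS = 4, y in [2, 3]  -> 2 point(s)
  x = 2: RHS = 1, y in [1, 4]  -> 2 point(s)
  x = 3: RHS = 0, y in [0]  -> 1 point(s)
Affine points: 5. Add the point at infinity: total = 6.

#E(F_5) = 6


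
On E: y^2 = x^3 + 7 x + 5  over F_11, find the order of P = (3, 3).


Compute successive multiples of P until we hit O:
  1P = (3, 3)
  2P = (9, 7)
  3P = (8, 1)
  4P = (5, 0)
  5P = (8, 10)
  6P = (9, 4)
  7P = (3, 8)
  8P = O

ord(P) = 8


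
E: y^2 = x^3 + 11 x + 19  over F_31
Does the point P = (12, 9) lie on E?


Check whether y^2 = x^3 + 11 x + 19 (mod 31) for (x, y) = (12, 9).
LHS: y^2 = 9^2 mod 31 = 19
RHS: x^3 + 11 x + 19 = 12^3 + 11*12 + 19 mod 31 = 19
LHS = RHS

Yes, on the curve


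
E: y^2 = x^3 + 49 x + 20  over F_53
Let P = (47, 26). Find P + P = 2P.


Doubling: s = (3 x1^2 + a) / (2 y1)
s = (3*47^2 + 49) / (2*26) mod 53 = 2
x3 = s^2 - 2 x1 mod 53 = 2^2 - 2*47 = 16
y3 = s (x1 - x3) - y1 mod 53 = 2 * (47 - 16) - 26 = 36

2P = (16, 36)


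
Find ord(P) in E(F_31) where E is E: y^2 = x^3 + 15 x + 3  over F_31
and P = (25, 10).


Compute successive multiples of P until we hit O:
  1P = (25, 10)
  2P = (22, 10)
  3P = (15, 21)
  4P = (26, 19)
  5P = (30, 7)
  6P = (21, 0)
  7P = (30, 24)
  8P = (26, 12)
  ... (continuing to 12P)
  12P = O

ord(P) = 12


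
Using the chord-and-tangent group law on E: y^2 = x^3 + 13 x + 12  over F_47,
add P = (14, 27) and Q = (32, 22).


P != Q, so use the chord formula.
s = (y2 - y1) / (x2 - x1) = (42) / (18) mod 47 = 18
x3 = s^2 - x1 - x2 mod 47 = 18^2 - 14 - 32 = 43
y3 = s (x1 - x3) - y1 mod 47 = 18 * (14 - 43) - 27 = 15

P + Q = (43, 15)


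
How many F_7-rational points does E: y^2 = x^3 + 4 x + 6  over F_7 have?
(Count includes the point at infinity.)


For each x in F_7, count y with y^2 = x^3 + 4 x + 6 mod 7:
  x = 1: RHS = 4, y in [2, 5]  -> 2 point(s)
  x = 2: RHS = 1, y in [1, 6]  -> 2 point(s)
  x = 4: RHS = 2, y in [3, 4]  -> 2 point(s)
  x = 5: RHS = 4, y in [2, 5]  -> 2 point(s)
  x = 6: RHS = 1, y in [1, 6]  -> 2 point(s)
Affine points: 10. Add the point at infinity: total = 11.

#E(F_7) = 11


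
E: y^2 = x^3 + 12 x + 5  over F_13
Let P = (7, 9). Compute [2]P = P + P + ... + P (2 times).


k = 2 = 10_2 (binary, LSB first: 01)
Double-and-add from P = (7, 9):
  bit 0 = 0: acc unchanged = O
  bit 1 = 1: acc = O + (3, 9) = (3, 9)

2P = (3, 9)


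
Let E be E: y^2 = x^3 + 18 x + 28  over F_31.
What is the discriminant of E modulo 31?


4 a^3 + 27 b^2 = 4*18^3 + 27*28^2 = 23328 + 21168 = 44496
Delta = -16 * (44496) = -711936
Delta mod 31 = 10

Delta = 10 (mod 31)


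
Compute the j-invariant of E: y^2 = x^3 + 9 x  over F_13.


Delta = -16(4 a^3 + 27 b^2) mod 13 = 1
-1728 * (4 a)^3 = -1728 * (4*9)^3 mod 13 = 12
j = 12 * 1^(-1) mod 13 = 12

j = 12 (mod 13)


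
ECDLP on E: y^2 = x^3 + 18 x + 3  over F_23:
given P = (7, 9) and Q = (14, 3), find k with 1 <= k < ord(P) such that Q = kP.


Enumerate multiples of P until we hit Q = (14, 3):
  1P = (7, 9)
  2P = (17, 22)
  3P = (0, 7)
  4P = (2, 22)
  5P = (18, 15)
  6P = (4, 1)
  7P = (14, 3)
Match found at i = 7.

k = 7


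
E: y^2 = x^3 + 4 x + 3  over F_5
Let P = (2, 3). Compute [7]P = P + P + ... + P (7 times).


k = 7 = 111_2 (binary, LSB first: 111)
Double-and-add from P = (2, 3):
  bit 0 = 1: acc = O + (2, 3) = (2, 3)
  bit 1 = 1: acc = (2, 3) + (2, 2) = O
  bit 2 = 1: acc = O + (2, 3) = (2, 3)

7P = (2, 3)


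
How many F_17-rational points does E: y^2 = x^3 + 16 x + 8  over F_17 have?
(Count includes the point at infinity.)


For each x in F_17, count y with y^2 = x^3 + 16 x + 8 mod 17:
  x = 0: RHS = 8, y in [5, 12]  -> 2 point(s)
  x = 1: RHS = 8, y in [5, 12]  -> 2 point(s)
  x = 3: RHS = 15, y in [7, 10]  -> 2 point(s)
  x = 4: RHS = 0, y in [0]  -> 1 point(s)
  x = 5: RHS = 9, y in [3, 14]  -> 2 point(s)
  x = 7: RHS = 4, y in [2, 15]  -> 2 point(s)
  x = 8: RHS = 2, y in [6, 11]  -> 2 point(s)
  x = 11: RHS = 2, y in [6, 11]  -> 2 point(s)
  x = 13: RHS = 16, y in [4, 13]  -> 2 point(s)
  x = 14: RHS = 1, y in [1, 16]  -> 2 point(s)
  x = 15: RHS = 2, y in [6, 11]  -> 2 point(s)
  x = 16: RHS = 8, y in [5, 12]  -> 2 point(s)
Affine points: 23. Add the point at infinity: total = 24.

#E(F_17) = 24


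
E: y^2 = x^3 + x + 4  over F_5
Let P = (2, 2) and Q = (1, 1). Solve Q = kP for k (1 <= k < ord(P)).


Enumerate multiples of P until we hit Q = (1, 1):
  1P = (2, 2)
  2P = (0, 2)
  3P = (3, 3)
  4P = (1, 4)
  5P = (1, 1)
Match found at i = 5.

k = 5


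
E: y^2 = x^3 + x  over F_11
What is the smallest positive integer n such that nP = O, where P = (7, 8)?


Compute successive multiples of P until we hit O:
  1P = (7, 8)
  2P = (9, 1)
  3P = (10, 8)
  4P = (5, 3)
  5P = (8, 6)
  6P = (0, 0)
  7P = (8, 5)
  8P = (5, 8)
  ... (continuing to 12P)
  12P = O

ord(P) = 12


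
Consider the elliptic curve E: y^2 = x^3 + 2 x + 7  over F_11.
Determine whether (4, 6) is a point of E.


Check whether y^2 = x^3 + 2 x + 7 (mod 11) for (x, y) = (4, 6).
LHS: y^2 = 6^2 mod 11 = 3
RHS: x^3 + 2 x + 7 = 4^3 + 2*4 + 7 mod 11 = 2
LHS != RHS

No, not on the curve


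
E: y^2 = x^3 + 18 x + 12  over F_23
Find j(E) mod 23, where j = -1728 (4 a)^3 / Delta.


Delta = -16(4 a^3 + 27 b^2) mod 23 = 3
-1728 * (4 a)^3 = -1728 * (4*18)^3 mod 23 = 11
j = 11 * 3^(-1) mod 23 = 19

j = 19 (mod 23)


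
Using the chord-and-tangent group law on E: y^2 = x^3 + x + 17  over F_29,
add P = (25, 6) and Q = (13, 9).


P != Q, so use the chord formula.
s = (y2 - y1) / (x2 - x1) = (3) / (17) mod 29 = 7
x3 = s^2 - x1 - x2 mod 29 = 7^2 - 25 - 13 = 11
y3 = s (x1 - x3) - y1 mod 29 = 7 * (25 - 11) - 6 = 5

P + Q = (11, 5)


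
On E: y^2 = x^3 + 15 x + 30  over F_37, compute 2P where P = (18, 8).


Doubling: s = (3 x1^2 + a) / (2 y1)
s = (3*18^2 + 15) / (2*8) mod 37 = 27
x3 = s^2 - 2 x1 mod 37 = 27^2 - 2*18 = 27
y3 = s (x1 - x3) - y1 mod 37 = 27 * (18 - 27) - 8 = 8

2P = (27, 8)


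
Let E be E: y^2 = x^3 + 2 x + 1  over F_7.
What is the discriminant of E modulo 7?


4 a^3 + 27 b^2 = 4*2^3 + 27*1^2 = 32 + 27 = 59
Delta = -16 * (59) = -944
Delta mod 7 = 1

Delta = 1 (mod 7)


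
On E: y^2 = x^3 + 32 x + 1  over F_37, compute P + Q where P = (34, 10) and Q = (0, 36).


P != Q, so use the chord formula.
s = (y2 - y1) / (x2 - x1) = (26) / (3) mod 37 = 21
x3 = s^2 - x1 - x2 mod 37 = 21^2 - 34 - 0 = 0
y3 = s (x1 - x3) - y1 mod 37 = 21 * (34 - 0) - 10 = 1

P + Q = (0, 1)


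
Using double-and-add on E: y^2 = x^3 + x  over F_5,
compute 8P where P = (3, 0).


k = 8 = 1000_2 (binary, LSB first: 0001)
Double-and-add from P = (3, 0):
  bit 0 = 0: acc unchanged = O
  bit 1 = 0: acc unchanged = O
  bit 2 = 0: acc unchanged = O
  bit 3 = 1: acc = O + O = O

8P = O


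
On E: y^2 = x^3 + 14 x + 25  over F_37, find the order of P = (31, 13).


Compute successive multiples of P until we hit O:
  1P = (31, 13)
  2P = (13, 6)
  3P = (4, 16)
  4P = (18, 2)
  5P = (29, 20)
  6P = (17, 12)
  7P = (16, 33)
  8P = (0, 32)
  ... (continuing to 43P)
  43P = O

ord(P) = 43


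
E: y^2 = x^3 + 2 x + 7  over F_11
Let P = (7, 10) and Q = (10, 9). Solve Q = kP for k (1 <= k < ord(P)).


Enumerate multiples of P until we hit Q = (10, 9):
  1P = (7, 10)
  2P = (6, 9)
  3P = (10, 9)
Match found at i = 3.

k = 3


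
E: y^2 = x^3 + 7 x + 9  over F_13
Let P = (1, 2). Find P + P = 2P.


Doubling: s = (3 x1^2 + a) / (2 y1)
s = (3*1^2 + 7) / (2*2) mod 13 = 9
x3 = s^2 - 2 x1 mod 13 = 9^2 - 2*1 = 1
y3 = s (x1 - x3) - y1 mod 13 = 9 * (1 - 1) - 2 = 11

2P = (1, 11)


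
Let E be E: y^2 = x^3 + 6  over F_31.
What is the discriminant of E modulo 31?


4 a^3 + 27 b^2 = 4*0^3 + 27*6^2 = 0 + 972 = 972
Delta = -16 * (972) = -15552
Delta mod 31 = 10

Delta = 10 (mod 31)


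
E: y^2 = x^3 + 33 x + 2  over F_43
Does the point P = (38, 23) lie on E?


Check whether y^2 = x^3 + 33 x + 2 (mod 43) for (x, y) = (38, 23).
LHS: y^2 = 23^2 mod 43 = 13
RHS: x^3 + 33 x + 2 = 38^3 + 33*38 + 2 mod 43 = 13
LHS = RHS

Yes, on the curve


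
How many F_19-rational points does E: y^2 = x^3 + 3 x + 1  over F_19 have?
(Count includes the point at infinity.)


For each x in F_19, count y with y^2 = x^3 + 3 x + 1 mod 19:
  x = 0: RHS = 1, y in [1, 18]  -> 2 point(s)
  x = 1: RHS = 5, y in [9, 10]  -> 2 point(s)
  x = 4: RHS = 1, y in [1, 18]  -> 2 point(s)
  x = 6: RHS = 7, y in [8, 11]  -> 2 point(s)
  x = 7: RHS = 4, y in [2, 17]  -> 2 point(s)
  x = 8: RHS = 5, y in [9, 10]  -> 2 point(s)
  x = 9: RHS = 16, y in [4, 15]  -> 2 point(s)
  x = 10: RHS = 5, y in [9, 10]  -> 2 point(s)
  x = 11: RHS = 16, y in [4, 15]  -> 2 point(s)
  x = 12: RHS = 17, y in [6, 13]  -> 2 point(s)
  x = 15: RHS = 1, y in [1, 18]  -> 2 point(s)
  x = 17: RHS = 6, y in [5, 14]  -> 2 point(s)
  x = 18: RHS = 16, y in [4, 15]  -> 2 point(s)
Affine points: 26. Add the point at infinity: total = 27.

#E(F_19) = 27


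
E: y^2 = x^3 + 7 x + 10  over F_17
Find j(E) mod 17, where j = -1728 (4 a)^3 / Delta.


Delta = -16(4 a^3 + 27 b^2) mod 17 = 9
-1728 * (4 a)^3 = -1728 * (4*7)^3 mod 17 = 13
j = 13 * 9^(-1) mod 17 = 9

j = 9 (mod 17)


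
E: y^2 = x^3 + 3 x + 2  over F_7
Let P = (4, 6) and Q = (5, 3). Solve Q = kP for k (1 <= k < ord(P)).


Enumerate multiples of P until we hit Q = (5, 3):
  1P = (4, 6)
  2P = (0, 4)
  3P = (5, 4)
  4P = (2, 4)
  5P = (2, 3)
  6P = (5, 3)
Match found at i = 6.

k = 6


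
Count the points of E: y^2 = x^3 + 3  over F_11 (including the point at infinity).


For each x in F_11, count y with y^2 = x^3 + 0 x + 3 mod 11:
  x = 0: RHS = 3, y in [5, 6]  -> 2 point(s)
  x = 1: RHS = 4, y in [2, 9]  -> 2 point(s)
  x = 2: RHS = 0, y in [0]  -> 1 point(s)
  x = 4: RHS = 1, y in [1, 10]  -> 2 point(s)
  x = 7: RHS = 5, y in [4, 7]  -> 2 point(s)
  x = 8: RHS = 9, y in [3, 8]  -> 2 point(s)
Affine points: 11. Add the point at infinity: total = 12.

#E(F_11) = 12


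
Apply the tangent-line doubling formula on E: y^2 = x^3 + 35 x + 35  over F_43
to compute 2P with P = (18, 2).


Doubling: s = (3 x1^2 + a) / (2 y1)
s = (3*18^2 + 35) / (2*2) mod 43 = 26
x3 = s^2 - 2 x1 mod 43 = 26^2 - 2*18 = 38
y3 = s (x1 - x3) - y1 mod 43 = 26 * (18 - 38) - 2 = 37

2P = (38, 37)


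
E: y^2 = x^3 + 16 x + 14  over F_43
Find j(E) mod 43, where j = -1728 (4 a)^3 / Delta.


Delta = -16(4 a^3 + 27 b^2) mod 43 = 22
-1728 * (4 a)^3 = -1728 * (4*16)^3 mod 43 = 1
j = 1 * 22^(-1) mod 43 = 2

j = 2 (mod 43)


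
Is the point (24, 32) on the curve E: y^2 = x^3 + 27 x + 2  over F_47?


Check whether y^2 = x^3 + 27 x + 2 (mod 47) for (x, y) = (24, 32).
LHS: y^2 = 32^2 mod 47 = 37
RHS: x^3 + 27 x + 2 = 24^3 + 27*24 + 2 mod 47 = 45
LHS != RHS

No, not on the curve


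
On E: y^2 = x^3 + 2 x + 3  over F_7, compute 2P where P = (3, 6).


k = 2 = 10_2 (binary, LSB first: 01)
Double-and-add from P = (3, 6):
  bit 0 = 0: acc unchanged = O
  bit 1 = 1: acc = O + (3, 1) = (3, 1)

2P = (3, 1)


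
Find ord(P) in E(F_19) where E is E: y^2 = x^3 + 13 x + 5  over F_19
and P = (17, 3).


Compute successive multiples of P until we hit O:
  1P = (17, 3)
  2P = (5, 9)
  3P = (2, 18)
  4P = (1, 0)
  5P = (2, 1)
  6P = (5, 10)
  7P = (17, 16)
  8P = O

ord(P) = 8


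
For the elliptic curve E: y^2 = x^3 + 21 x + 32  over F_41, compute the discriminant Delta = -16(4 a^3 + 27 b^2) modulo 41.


4 a^3 + 27 b^2 = 4*21^3 + 27*32^2 = 37044 + 27648 = 64692
Delta = -16 * (64692) = -1035072
Delta mod 41 = 14

Delta = 14 (mod 41)


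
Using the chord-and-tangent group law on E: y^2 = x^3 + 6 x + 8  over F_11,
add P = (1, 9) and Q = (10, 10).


P != Q, so use the chord formula.
s = (y2 - y1) / (x2 - x1) = (1) / (9) mod 11 = 5
x3 = s^2 - x1 - x2 mod 11 = 5^2 - 1 - 10 = 3
y3 = s (x1 - x3) - y1 mod 11 = 5 * (1 - 3) - 9 = 3

P + Q = (3, 3)


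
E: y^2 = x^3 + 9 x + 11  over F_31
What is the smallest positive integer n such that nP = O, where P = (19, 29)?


Compute successive multiples of P until we hit O:
  1P = (19, 29)
  2P = (29, 4)
  3P = (28, 9)
  4P = (23, 4)
  5P = (30, 1)
  6P = (10, 27)
  7P = (12, 7)
  8P = (20, 21)
  ... (continuing to 36P)
  36P = O

ord(P) = 36


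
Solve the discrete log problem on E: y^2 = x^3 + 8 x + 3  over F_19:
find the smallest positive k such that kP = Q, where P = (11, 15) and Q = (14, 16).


Enumerate multiples of P until we hit Q = (14, 16):
  1P = (11, 15)
  2P = (14, 3)
  3P = (10, 0)
  4P = (14, 16)
Match found at i = 4.

k = 4


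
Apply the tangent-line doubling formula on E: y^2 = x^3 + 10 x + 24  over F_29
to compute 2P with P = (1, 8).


Doubling: s = (3 x1^2 + a) / (2 y1)
s = (3*1^2 + 10) / (2*8) mod 29 = 28
x3 = s^2 - 2 x1 mod 29 = 28^2 - 2*1 = 28
y3 = s (x1 - x3) - y1 mod 29 = 28 * (1 - 28) - 8 = 19

2P = (28, 19)


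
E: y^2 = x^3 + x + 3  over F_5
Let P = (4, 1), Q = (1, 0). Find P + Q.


P != Q, so use the chord formula.
s = (y2 - y1) / (x2 - x1) = (4) / (2) mod 5 = 2
x3 = s^2 - x1 - x2 mod 5 = 2^2 - 4 - 1 = 4
y3 = s (x1 - x3) - y1 mod 5 = 2 * (4 - 4) - 1 = 4

P + Q = (4, 4)


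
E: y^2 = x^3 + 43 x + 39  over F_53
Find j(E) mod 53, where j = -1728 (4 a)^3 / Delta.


Delta = -16(4 a^3 + 27 b^2) mod 53 = 51
-1728 * (4 a)^3 = -1728 * (4*43)^3 mod 53 = 27
j = 27 * 51^(-1) mod 53 = 13

j = 13 (mod 53)


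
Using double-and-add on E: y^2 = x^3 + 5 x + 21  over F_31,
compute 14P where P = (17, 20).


k = 14 = 1110_2 (binary, LSB first: 0111)
Double-and-add from P = (17, 20):
  bit 0 = 0: acc unchanged = O
  bit 1 = 1: acc = O + (6, 9) = (6, 9)
  bit 2 = 1: acc = (6, 9) + (21, 26) = (13, 12)
  bit 3 = 1: acc = (13, 12) + (28, 17) = (28, 14)

14P = (28, 14)


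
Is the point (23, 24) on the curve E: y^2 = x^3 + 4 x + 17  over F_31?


Check whether y^2 = x^3 + 4 x + 17 (mod 31) for (x, y) = (23, 24).
LHS: y^2 = 24^2 mod 31 = 18
RHS: x^3 + 4 x + 17 = 23^3 + 4*23 + 17 mod 31 = 0
LHS != RHS

No, not on the curve


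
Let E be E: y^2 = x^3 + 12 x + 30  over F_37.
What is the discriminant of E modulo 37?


4 a^3 + 27 b^2 = 4*12^3 + 27*30^2 = 6912 + 24300 = 31212
Delta = -16 * (31212) = -499392
Delta mod 37 = 34

Delta = 34 (mod 37)


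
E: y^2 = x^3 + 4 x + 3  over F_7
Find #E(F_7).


For each x in F_7, count y with y^2 = x^3 + 4 x + 3 mod 7:
  x = 1: RHS = 1, y in [1, 6]  -> 2 point(s)
  x = 3: RHS = 0, y in [0]  -> 1 point(s)
  x = 5: RHS = 1, y in [1, 6]  -> 2 point(s)
Affine points: 5. Add the point at infinity: total = 6.

#E(F_7) = 6


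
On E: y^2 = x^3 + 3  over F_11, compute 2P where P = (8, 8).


Doubling: s = (3 x1^2 + a) / (2 y1)
s = (3*8^2 + 0) / (2*8) mod 11 = 1
x3 = s^2 - 2 x1 mod 11 = 1^2 - 2*8 = 7
y3 = s (x1 - x3) - y1 mod 11 = 1 * (8 - 7) - 8 = 4

2P = (7, 4)


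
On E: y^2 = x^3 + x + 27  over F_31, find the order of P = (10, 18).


Compute successive multiples of P until we hit O:
  1P = (10, 18)
  2P = (13, 6)
  3P = (24, 7)
  4P = (6, 1)
  5P = (4, 23)
  6P = (22, 23)
  7P = (8, 19)
  8P = (21, 3)
  ... (continuing to 38P)
  38P = O

ord(P) = 38


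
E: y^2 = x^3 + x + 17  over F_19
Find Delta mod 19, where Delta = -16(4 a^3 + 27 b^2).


4 a^3 + 27 b^2 = 4*1^3 + 27*17^2 = 4 + 7803 = 7807
Delta = -16 * (7807) = -124912
Delta mod 19 = 13

Delta = 13 (mod 19)


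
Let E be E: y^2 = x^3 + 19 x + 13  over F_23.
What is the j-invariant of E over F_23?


Delta = -16(4 a^3 + 27 b^2) mod 23 = 19
-1728 * (4 a)^3 = -1728 * (4*19)^3 mod 23 = 6
j = 6 * 19^(-1) mod 23 = 10

j = 10 (mod 23)


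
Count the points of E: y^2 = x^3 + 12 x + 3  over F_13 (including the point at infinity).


For each x in F_13, count y with y^2 = x^3 + 12 x + 3 mod 13:
  x = 0: RHS = 3, y in [4, 9]  -> 2 point(s)
  x = 1: RHS = 3, y in [4, 9]  -> 2 point(s)
  x = 2: RHS = 9, y in [3, 10]  -> 2 point(s)
  x = 3: RHS = 1, y in [1, 12]  -> 2 point(s)
  x = 7: RHS = 1, y in [1, 12]  -> 2 point(s)
  x = 8: RHS = 0, y in [0]  -> 1 point(s)
  x = 11: RHS = 10, y in [6, 7]  -> 2 point(s)
  x = 12: RHS = 3, y in [4, 9]  -> 2 point(s)
Affine points: 15. Add the point at infinity: total = 16.

#E(F_13) = 16


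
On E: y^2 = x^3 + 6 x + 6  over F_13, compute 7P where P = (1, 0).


k = 7 = 111_2 (binary, LSB first: 111)
Double-and-add from P = (1, 0):
  bit 0 = 1: acc = O + (1, 0) = (1, 0)
  bit 1 = 1: acc = (1, 0) + O = (1, 0)
  bit 2 = 1: acc = (1, 0) + O = (1, 0)

7P = (1, 0)


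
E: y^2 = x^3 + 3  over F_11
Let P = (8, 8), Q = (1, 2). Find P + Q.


P != Q, so use the chord formula.
s = (y2 - y1) / (x2 - x1) = (5) / (4) mod 11 = 4
x3 = s^2 - x1 - x2 mod 11 = 4^2 - 8 - 1 = 7
y3 = s (x1 - x3) - y1 mod 11 = 4 * (8 - 7) - 8 = 7

P + Q = (7, 7)


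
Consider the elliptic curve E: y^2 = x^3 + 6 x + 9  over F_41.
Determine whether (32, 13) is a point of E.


Check whether y^2 = x^3 + 6 x + 9 (mod 41) for (x, y) = (32, 13).
LHS: y^2 = 13^2 mod 41 = 5
RHS: x^3 + 6 x + 9 = 32^3 + 6*32 + 9 mod 41 = 5
LHS = RHS

Yes, on the curve


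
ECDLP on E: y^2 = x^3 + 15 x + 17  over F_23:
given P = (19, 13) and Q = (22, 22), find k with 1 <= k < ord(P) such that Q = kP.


Enumerate multiples of P until we hit Q = (22, 22):
  1P = (19, 13)
  2P = (12, 19)
  3P = (4, 7)
  4P = (2, 3)
  5P = (15, 11)
  6P = (18, 22)
  7P = (21, 5)
  8P = (22, 22)
Match found at i = 8.

k = 8


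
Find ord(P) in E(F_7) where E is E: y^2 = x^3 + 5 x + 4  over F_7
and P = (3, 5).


Compute successive multiples of P until we hit O:
  1P = (3, 5)
  2P = (2, 1)
  3P = (4, 5)
  4P = (0, 2)
  5P = (5, 0)
  6P = (0, 5)
  7P = (4, 2)
  8P = (2, 6)
  ... (continuing to 10P)
  10P = O

ord(P) = 10


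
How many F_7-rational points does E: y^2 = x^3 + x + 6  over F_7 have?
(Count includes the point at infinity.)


For each x in F_7, count y with y^2 = x^3 + 1 x + 6 mod 7:
  x = 1: RHS = 1, y in [1, 6]  -> 2 point(s)
  x = 2: RHS = 2, y in [3, 4]  -> 2 point(s)
  x = 3: RHS = 1, y in [1, 6]  -> 2 point(s)
  x = 4: RHS = 4, y in [2, 5]  -> 2 point(s)
  x = 6: RHS = 4, y in [2, 5]  -> 2 point(s)
Affine points: 10. Add the point at infinity: total = 11.

#E(F_7) = 11


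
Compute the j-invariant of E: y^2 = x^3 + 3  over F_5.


Delta = -16(4 a^3 + 27 b^2) mod 5 = 2
-1728 * (4 a)^3 = -1728 * (4*0)^3 mod 5 = 0
j = 0 * 2^(-1) mod 5 = 0

j = 0 (mod 5)


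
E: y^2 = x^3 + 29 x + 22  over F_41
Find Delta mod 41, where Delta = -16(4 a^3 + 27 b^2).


4 a^3 + 27 b^2 = 4*29^3 + 27*22^2 = 97556 + 13068 = 110624
Delta = -16 * (110624) = -1769984
Delta mod 41 = 27

Delta = 27 (mod 41)


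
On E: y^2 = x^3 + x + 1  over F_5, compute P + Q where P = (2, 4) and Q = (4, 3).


P != Q, so use the chord formula.
s = (y2 - y1) / (x2 - x1) = (4) / (2) mod 5 = 2
x3 = s^2 - x1 - x2 mod 5 = 2^2 - 2 - 4 = 3
y3 = s (x1 - x3) - y1 mod 5 = 2 * (2 - 3) - 4 = 4

P + Q = (3, 4)


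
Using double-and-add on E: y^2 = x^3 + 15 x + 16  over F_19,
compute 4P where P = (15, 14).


k = 4 = 100_2 (binary, LSB first: 001)
Double-and-add from P = (15, 14):
  bit 0 = 0: acc unchanged = O
  bit 1 = 0: acc unchanged = O
  bit 2 = 1: acc = O + (5, 11) = (5, 11)

4P = (5, 11)


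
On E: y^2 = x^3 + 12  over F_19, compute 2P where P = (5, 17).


Doubling: s = (3 x1^2 + a) / (2 y1)
s = (3*5^2 + 0) / (2*17) mod 19 = 5
x3 = s^2 - 2 x1 mod 19 = 5^2 - 2*5 = 15
y3 = s (x1 - x3) - y1 mod 19 = 5 * (5 - 15) - 17 = 9

2P = (15, 9)


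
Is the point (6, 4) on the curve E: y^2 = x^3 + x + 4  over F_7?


Check whether y^2 = x^3 + 1 x + 4 (mod 7) for (x, y) = (6, 4).
LHS: y^2 = 4^2 mod 7 = 2
RHS: x^3 + 1 x + 4 = 6^3 + 1*6 + 4 mod 7 = 2
LHS = RHS

Yes, on the curve


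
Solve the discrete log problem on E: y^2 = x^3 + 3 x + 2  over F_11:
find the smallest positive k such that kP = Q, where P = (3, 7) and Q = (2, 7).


Enumerate multiples of P until we hit Q = (2, 7):
  1P = (3, 7)
  2P = (6, 7)
  3P = (2, 4)
  4P = (4, 1)
  5P = (7, 6)
  6P = (10, 3)
  7P = (10, 8)
  8P = (7, 5)
  9P = (4, 10)
  10P = (2, 7)
Match found at i = 10.

k = 10


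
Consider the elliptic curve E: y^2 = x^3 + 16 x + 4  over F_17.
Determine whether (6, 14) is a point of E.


Check whether y^2 = x^3 + 16 x + 4 (mod 17) for (x, y) = (6, 14).
LHS: y^2 = 14^2 mod 17 = 9
RHS: x^3 + 16 x + 4 = 6^3 + 16*6 + 4 mod 17 = 10
LHS != RHS

No, not on the curve


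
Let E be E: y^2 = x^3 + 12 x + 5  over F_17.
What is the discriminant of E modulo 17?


4 a^3 + 27 b^2 = 4*12^3 + 27*5^2 = 6912 + 675 = 7587
Delta = -16 * (7587) = -121392
Delta mod 17 = 5

Delta = 5 (mod 17)


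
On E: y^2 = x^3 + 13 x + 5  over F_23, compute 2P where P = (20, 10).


Doubling: s = (3 x1^2 + a) / (2 y1)
s = (3*20^2 + 13) / (2*10) mod 23 = 2
x3 = s^2 - 2 x1 mod 23 = 2^2 - 2*20 = 10
y3 = s (x1 - x3) - y1 mod 23 = 2 * (20 - 10) - 10 = 10

2P = (10, 10)


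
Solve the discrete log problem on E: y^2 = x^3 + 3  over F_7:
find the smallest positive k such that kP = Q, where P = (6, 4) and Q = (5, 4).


Enumerate multiples of P until we hit Q = (5, 4):
  1P = (6, 4)
  2P = (4, 2)
  3P = (5, 4)
Match found at i = 3.

k = 3


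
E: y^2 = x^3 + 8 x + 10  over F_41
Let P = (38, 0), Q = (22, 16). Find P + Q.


P != Q, so use the chord formula.
s = (y2 - y1) / (x2 - x1) = (16) / (25) mod 41 = 40
x3 = s^2 - x1 - x2 mod 41 = 40^2 - 38 - 22 = 23
y3 = s (x1 - x3) - y1 mod 41 = 40 * (38 - 23) - 0 = 26

P + Q = (23, 26)


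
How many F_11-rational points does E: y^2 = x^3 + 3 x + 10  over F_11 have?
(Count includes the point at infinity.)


For each x in F_11, count y with y^2 = x^3 + 3 x + 10 mod 11:
  x = 1: RHS = 3, y in [5, 6]  -> 2 point(s)
  x = 4: RHS = 9, y in [3, 8]  -> 2 point(s)
  x = 7: RHS = 0, y in [0]  -> 1 point(s)
Affine points: 5. Add the point at infinity: total = 6.

#E(F_11) = 6


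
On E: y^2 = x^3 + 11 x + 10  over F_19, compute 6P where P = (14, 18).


k = 6 = 110_2 (binary, LSB first: 011)
Double-and-add from P = (14, 18):
  bit 0 = 0: acc unchanged = O
  bit 1 = 1: acc = O + (16, 11) = (16, 11)
  bit 2 = 1: acc = (16, 11) + (6, 8) = (14, 1)

6P = (14, 1)


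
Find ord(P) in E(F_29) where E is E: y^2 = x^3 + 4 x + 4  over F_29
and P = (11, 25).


Compute successive multiples of P until we hit O:
  1P = (11, 25)
  2P = (14, 22)
  3P = (5, 27)
  4P = (26, 9)
  5P = (1, 3)
  6P = (23, 24)
  7P = (23, 5)
  8P = (1, 26)
  ... (continuing to 13P)
  13P = O

ord(P) = 13


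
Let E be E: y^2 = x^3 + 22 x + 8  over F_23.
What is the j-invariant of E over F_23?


Delta = -16(4 a^3 + 27 b^2) mod 23 = 16
-1728 * (4 a)^3 = -1728 * (4*22)^3 mod 23 = 8
j = 8 * 16^(-1) mod 23 = 12

j = 12 (mod 23)


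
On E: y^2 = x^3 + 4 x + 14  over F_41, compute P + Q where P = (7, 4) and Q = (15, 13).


P != Q, so use the chord formula.
s = (y2 - y1) / (x2 - x1) = (9) / (8) mod 41 = 37
x3 = s^2 - x1 - x2 mod 41 = 37^2 - 7 - 15 = 35
y3 = s (x1 - x3) - y1 mod 41 = 37 * (7 - 35) - 4 = 26

P + Q = (35, 26)


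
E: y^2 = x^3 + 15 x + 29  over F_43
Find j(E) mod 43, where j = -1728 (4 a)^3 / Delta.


Delta = -16(4 a^3 + 27 b^2) mod 43 = 27
-1728 * (4 a)^3 = -1728 * (4*15)^3 mod 43 = 41
j = 41 * 27^(-1) mod 43 = 27

j = 27 (mod 43)


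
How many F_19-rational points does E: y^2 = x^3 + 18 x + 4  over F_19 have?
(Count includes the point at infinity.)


For each x in F_19, count y with y^2 = x^3 + 18 x + 4 mod 19:
  x = 0: RHS = 4, y in [2, 17]  -> 2 point(s)
  x = 1: RHS = 4, y in [2, 17]  -> 2 point(s)
  x = 3: RHS = 9, y in [3, 16]  -> 2 point(s)
  x = 4: RHS = 7, y in [8, 11]  -> 2 point(s)
  x = 6: RHS = 5, y in [9, 10]  -> 2 point(s)
  x = 7: RHS = 17, y in [6, 13]  -> 2 point(s)
  x = 10: RHS = 6, y in [5, 14]  -> 2 point(s)
  x = 14: RHS = 17, y in [6, 13]  -> 2 point(s)
  x = 15: RHS = 1, y in [1, 18]  -> 2 point(s)
  x = 17: RHS = 17, y in [6, 13]  -> 2 point(s)
  x = 18: RHS = 4, y in [2, 17]  -> 2 point(s)
Affine points: 22. Add the point at infinity: total = 23.

#E(F_19) = 23


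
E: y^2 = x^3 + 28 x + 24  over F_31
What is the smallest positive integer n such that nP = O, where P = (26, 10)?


Compute successive multiples of P until we hit O:
  1P = (26, 10)
  2P = (18, 25)
  3P = (22, 29)
  4P = (23, 30)
  5P = (23, 1)
  6P = (22, 2)
  7P = (18, 6)
  8P = (26, 21)
  ... (continuing to 9P)
  9P = O

ord(P) = 9


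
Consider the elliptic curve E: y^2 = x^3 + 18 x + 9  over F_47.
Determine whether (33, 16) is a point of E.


Check whether y^2 = x^3 + 18 x + 9 (mod 47) for (x, y) = (33, 16).
LHS: y^2 = 16^2 mod 47 = 21
RHS: x^3 + 18 x + 9 = 33^3 + 18*33 + 9 mod 47 = 21
LHS = RHS

Yes, on the curve


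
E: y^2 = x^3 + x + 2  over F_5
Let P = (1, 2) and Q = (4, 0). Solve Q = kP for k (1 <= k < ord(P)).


Enumerate multiples of P until we hit Q = (4, 0):
  1P = (1, 2)
  2P = (4, 0)
Match found at i = 2.

k = 2


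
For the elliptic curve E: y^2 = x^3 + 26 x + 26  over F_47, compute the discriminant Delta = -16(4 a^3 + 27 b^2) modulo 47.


4 a^3 + 27 b^2 = 4*26^3 + 27*26^2 = 70304 + 18252 = 88556
Delta = -16 * (88556) = -1416896
Delta mod 47 = 13

Delta = 13 (mod 47)


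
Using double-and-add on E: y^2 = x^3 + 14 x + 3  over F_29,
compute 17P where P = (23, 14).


k = 17 = 10001_2 (binary, LSB first: 10001)
Double-and-add from P = (23, 14):
  bit 0 = 1: acc = O + (23, 14) = (23, 14)
  bit 1 = 0: acc unchanged = (23, 14)
  bit 2 = 0: acc unchanged = (23, 14)
  bit 3 = 0: acc unchanged = (23, 14)
  bit 4 = 1: acc = (23, 14) + (5, 16) = (25, 12)

17P = (25, 12)


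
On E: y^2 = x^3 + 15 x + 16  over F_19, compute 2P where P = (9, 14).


Doubling: s = (3 x1^2 + a) / (2 y1)
s = (3*9^2 + 15) / (2*14) mod 19 = 16
x3 = s^2 - 2 x1 mod 19 = 16^2 - 2*9 = 10
y3 = s (x1 - x3) - y1 mod 19 = 16 * (9 - 10) - 14 = 8

2P = (10, 8)


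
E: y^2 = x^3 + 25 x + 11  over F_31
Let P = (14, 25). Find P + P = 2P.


Doubling: s = (3 x1^2 + a) / (2 y1)
s = (3*14^2 + 25) / (2*25) mod 31 = 29
x3 = s^2 - 2 x1 mod 31 = 29^2 - 2*14 = 7
y3 = s (x1 - x3) - y1 mod 31 = 29 * (14 - 7) - 25 = 23

2P = (7, 23)


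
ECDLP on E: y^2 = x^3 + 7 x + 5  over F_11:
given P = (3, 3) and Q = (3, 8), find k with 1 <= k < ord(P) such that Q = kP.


Enumerate multiples of P until we hit Q = (3, 8):
  1P = (3, 3)
  2P = (9, 7)
  3P = (8, 1)
  4P = (5, 0)
  5P = (8, 10)
  6P = (9, 4)
  7P = (3, 8)
Match found at i = 7.

k = 7


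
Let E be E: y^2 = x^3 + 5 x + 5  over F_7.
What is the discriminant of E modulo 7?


4 a^3 + 27 b^2 = 4*5^3 + 27*5^2 = 500 + 675 = 1175
Delta = -16 * (1175) = -18800
Delta mod 7 = 2

Delta = 2 (mod 7)


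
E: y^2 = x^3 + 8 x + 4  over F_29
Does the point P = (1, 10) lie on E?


Check whether y^2 = x^3 + 8 x + 4 (mod 29) for (x, y) = (1, 10).
LHS: y^2 = 10^2 mod 29 = 13
RHS: x^3 + 8 x + 4 = 1^3 + 8*1 + 4 mod 29 = 13
LHS = RHS

Yes, on the curve


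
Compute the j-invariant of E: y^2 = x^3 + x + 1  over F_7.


Delta = -16(4 a^3 + 27 b^2) mod 7 = 1
-1728 * (4 a)^3 = -1728 * (4*1)^3 mod 7 = 1
j = 1 * 1^(-1) mod 7 = 1

j = 1 (mod 7)


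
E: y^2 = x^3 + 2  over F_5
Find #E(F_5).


For each x in F_5, count y with y^2 = x^3 + 0 x + 2 mod 5:
  x = 2: RHS = 0, y in [0]  -> 1 point(s)
  x = 3: RHS = 4, y in [2, 3]  -> 2 point(s)
  x = 4: RHS = 1, y in [1, 4]  -> 2 point(s)
Affine points: 5. Add the point at infinity: total = 6.

#E(F_5) = 6


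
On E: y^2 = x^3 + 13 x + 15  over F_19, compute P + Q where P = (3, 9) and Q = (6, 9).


P != Q, so use the chord formula.
s = (y2 - y1) / (x2 - x1) = (0) / (3) mod 19 = 0
x3 = s^2 - x1 - x2 mod 19 = 0^2 - 3 - 6 = 10
y3 = s (x1 - x3) - y1 mod 19 = 0 * (3 - 10) - 9 = 10

P + Q = (10, 10)


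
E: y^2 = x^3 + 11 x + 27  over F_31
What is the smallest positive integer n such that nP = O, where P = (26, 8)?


Compute successive multiples of P until we hit O:
  1P = (26, 8)
  2P = (20, 1)
  3P = (1, 16)
  4P = (23, 27)
  5P = (29, 11)
  6P = (8, 10)
  7P = (15, 8)
  8P = (21, 23)
  ... (continuing to 25P)
  25P = O

ord(P) = 25


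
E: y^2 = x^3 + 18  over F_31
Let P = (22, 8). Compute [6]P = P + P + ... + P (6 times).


k = 6 = 110_2 (binary, LSB first: 011)
Double-and-add from P = (22, 8):
  bit 0 = 0: acc unchanged = O
  bit 1 = 1: acc = O + (25, 22) = (25, 22)
  bit 2 = 1: acc = (25, 22) + (17, 23) = (5, 22)

6P = (5, 22)


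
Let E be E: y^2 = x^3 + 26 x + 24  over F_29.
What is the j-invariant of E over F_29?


Delta = -16(4 a^3 + 27 b^2) mod 29 = 5
-1728 * (4 a)^3 = -1728 * (4*26)^3 mod 29 = 28
j = 28 * 5^(-1) mod 29 = 23

j = 23 (mod 29)


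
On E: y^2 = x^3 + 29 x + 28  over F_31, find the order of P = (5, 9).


Compute successive multiples of P until we hit O:
  1P = (5, 9)
  2P = (23, 11)
  3P = (21, 3)
  4P = (25, 14)
  5P = (3, 7)
  6P = (24, 3)
  7P = (10, 4)
  8P = (17, 3)
  ... (continuing to 17P)
  17P = O

ord(P) = 17


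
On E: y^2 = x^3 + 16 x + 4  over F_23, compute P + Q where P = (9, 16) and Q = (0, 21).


P != Q, so use the chord formula.
s = (y2 - y1) / (x2 - x1) = (5) / (14) mod 23 = 2
x3 = s^2 - x1 - x2 mod 23 = 2^2 - 9 - 0 = 18
y3 = s (x1 - x3) - y1 mod 23 = 2 * (9 - 18) - 16 = 12

P + Q = (18, 12)


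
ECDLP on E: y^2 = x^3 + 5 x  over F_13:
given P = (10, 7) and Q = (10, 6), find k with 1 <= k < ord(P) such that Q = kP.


Enumerate multiples of P until we hit Q = (10, 6):
  1P = (10, 7)
  2P = (3, 9)
  3P = (3, 4)
  4P = (10, 6)
Match found at i = 4.

k = 4


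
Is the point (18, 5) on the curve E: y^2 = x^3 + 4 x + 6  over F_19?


Check whether y^2 = x^3 + 4 x + 6 (mod 19) for (x, y) = (18, 5).
LHS: y^2 = 5^2 mod 19 = 6
RHS: x^3 + 4 x + 6 = 18^3 + 4*18 + 6 mod 19 = 1
LHS != RHS

No, not on the curve


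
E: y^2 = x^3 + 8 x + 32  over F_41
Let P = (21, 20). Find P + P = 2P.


Doubling: s = (3 x1^2 + a) / (2 y1)
s = (3*21^2 + 8) / (2*20) mod 41 = 22
x3 = s^2 - 2 x1 mod 41 = 22^2 - 2*21 = 32
y3 = s (x1 - x3) - y1 mod 41 = 22 * (21 - 32) - 20 = 25

2P = (32, 25)


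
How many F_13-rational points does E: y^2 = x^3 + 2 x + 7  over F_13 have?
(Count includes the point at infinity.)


For each x in F_13, count y with y^2 = x^3 + 2 x + 7 mod 13:
  x = 1: RHS = 10, y in [6, 7]  -> 2 point(s)
  x = 3: RHS = 1, y in [1, 12]  -> 2 point(s)
  x = 4: RHS = 1, y in [1, 12]  -> 2 point(s)
  x = 5: RHS = 12, y in [5, 8]  -> 2 point(s)
  x = 6: RHS = 1, y in [1, 12]  -> 2 point(s)
  x = 7: RHS = 0, y in [0]  -> 1 point(s)
  x = 9: RHS = 0, y in [0]  -> 1 point(s)
  x = 10: RHS = 0, y in [0]  -> 1 point(s)
  x = 12: RHS = 4, y in [2, 11]  -> 2 point(s)
Affine points: 15. Add the point at infinity: total = 16.

#E(F_13) = 16


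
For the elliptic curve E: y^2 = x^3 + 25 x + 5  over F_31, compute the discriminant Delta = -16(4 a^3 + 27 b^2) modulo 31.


4 a^3 + 27 b^2 = 4*25^3 + 27*5^2 = 62500 + 675 = 63175
Delta = -16 * (63175) = -1010800
Delta mod 31 = 17

Delta = 17 (mod 31)


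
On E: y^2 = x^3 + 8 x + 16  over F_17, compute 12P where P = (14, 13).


k = 12 = 1100_2 (binary, LSB first: 0011)
Double-and-add from P = (14, 13):
  bit 0 = 0: acc unchanged = O
  bit 1 = 0: acc unchanged = O
  bit 2 = 1: acc = O + (12, 2) = (12, 2)
  bit 3 = 1: acc = (12, 2) + (6, 12) = (15, 3)

12P = (15, 3)


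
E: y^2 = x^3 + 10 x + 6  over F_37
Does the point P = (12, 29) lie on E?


Check whether y^2 = x^3 + 10 x + 6 (mod 37) for (x, y) = (12, 29).
LHS: y^2 = 29^2 mod 37 = 27
RHS: x^3 + 10 x + 6 = 12^3 + 10*12 + 6 mod 37 = 4
LHS != RHS

No, not on the curve


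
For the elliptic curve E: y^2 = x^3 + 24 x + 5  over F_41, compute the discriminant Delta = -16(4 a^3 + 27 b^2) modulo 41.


4 a^3 + 27 b^2 = 4*24^3 + 27*5^2 = 55296 + 675 = 55971
Delta = -16 * (55971) = -895536
Delta mod 41 = 27

Delta = 27 (mod 41)


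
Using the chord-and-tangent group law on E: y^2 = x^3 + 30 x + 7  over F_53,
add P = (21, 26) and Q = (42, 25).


P != Q, so use the chord formula.
s = (y2 - y1) / (x2 - x1) = (52) / (21) mod 53 = 5
x3 = s^2 - x1 - x2 mod 53 = 5^2 - 21 - 42 = 15
y3 = s (x1 - x3) - y1 mod 53 = 5 * (21 - 15) - 26 = 4

P + Q = (15, 4)


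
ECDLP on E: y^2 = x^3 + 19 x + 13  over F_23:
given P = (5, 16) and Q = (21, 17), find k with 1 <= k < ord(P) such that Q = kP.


Enumerate multiples of P until we hit Q = (21, 17):
  1P = (5, 16)
  2P = (21, 6)
  3P = (15, 19)
  4P = (7, 11)
  5P = (0, 6)
  6P = (22, 19)
  7P = (2, 17)
  8P = (11, 9)
  9P = (9, 4)
  10P = (18, 0)
  11P = (9, 19)
  12P = (11, 14)
  13P = (2, 6)
  14P = (22, 4)
  15P = (0, 17)
  16P = (7, 12)
  17P = (15, 4)
  18P = (21, 17)
Match found at i = 18.

k = 18


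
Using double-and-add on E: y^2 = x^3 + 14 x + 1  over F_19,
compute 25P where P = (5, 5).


k = 25 = 11001_2 (binary, LSB first: 10011)
Double-and-add from P = (5, 5):
  bit 0 = 1: acc = O + (5, 5) = (5, 5)
  bit 1 = 0: acc unchanged = (5, 5)
  bit 2 = 0: acc unchanged = (5, 5)
  bit 3 = 1: acc = (5, 5) + (18, 10) = (12, 4)
  bit 4 = 1: acc = (12, 4) + (6, 4) = (1, 15)

25P = (1, 15)
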